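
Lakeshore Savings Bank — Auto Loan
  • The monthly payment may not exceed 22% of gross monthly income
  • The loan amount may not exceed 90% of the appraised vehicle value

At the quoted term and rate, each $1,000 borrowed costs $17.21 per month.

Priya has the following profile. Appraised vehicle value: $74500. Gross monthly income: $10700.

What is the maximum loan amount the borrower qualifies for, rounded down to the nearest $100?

Payment cap: 22% × $10,700 = $2,354/month.
At $17.21 per $1,000, that supports 2,354/17.21 × 1,000 ≈ $136,780 → $136,700.
LTV cap: 90% × $74,500 = $67,050 → $67,000.
Binding constraint: loan-to-value.

$67,000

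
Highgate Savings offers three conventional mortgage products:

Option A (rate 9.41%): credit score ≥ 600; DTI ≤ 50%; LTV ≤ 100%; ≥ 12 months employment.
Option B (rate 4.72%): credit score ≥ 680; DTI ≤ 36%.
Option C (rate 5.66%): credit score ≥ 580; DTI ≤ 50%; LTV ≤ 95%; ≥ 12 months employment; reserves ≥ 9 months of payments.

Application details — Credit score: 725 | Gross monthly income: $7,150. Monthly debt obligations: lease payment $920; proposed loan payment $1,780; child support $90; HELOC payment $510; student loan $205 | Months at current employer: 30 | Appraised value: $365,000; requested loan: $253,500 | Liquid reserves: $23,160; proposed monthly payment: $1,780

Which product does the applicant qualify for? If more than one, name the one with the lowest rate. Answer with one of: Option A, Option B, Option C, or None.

Option C

Total debts = (920 + 1,780 + 90 + 510 + 205) = 3,505; DTI = 3,505/7,150 = 49%.
LTV = 253,500/365,000 = 69.5%.
Reserves = 23,160/1,780 = 13.0 months.
Option A: score 725 ≥ 600; DTI 49% ≤ 50%; LTV 69.5% ≤ 100%; employment 30 ≥ 12 mo → qualifies.
Option B: score 725 ≥ 680; DTI 49% > 36% → does not qualify.
Option C: score 725 ≥ 580; DTI 49% ≤ 50%; LTV 69.5% ≤ 95%; employment 30 ≥ 12 mo; reserves 13.0 ≥ 9 mo → qualifies.
Qualifying: Option A, Option C. Lowest rate is 5.66% → Option C.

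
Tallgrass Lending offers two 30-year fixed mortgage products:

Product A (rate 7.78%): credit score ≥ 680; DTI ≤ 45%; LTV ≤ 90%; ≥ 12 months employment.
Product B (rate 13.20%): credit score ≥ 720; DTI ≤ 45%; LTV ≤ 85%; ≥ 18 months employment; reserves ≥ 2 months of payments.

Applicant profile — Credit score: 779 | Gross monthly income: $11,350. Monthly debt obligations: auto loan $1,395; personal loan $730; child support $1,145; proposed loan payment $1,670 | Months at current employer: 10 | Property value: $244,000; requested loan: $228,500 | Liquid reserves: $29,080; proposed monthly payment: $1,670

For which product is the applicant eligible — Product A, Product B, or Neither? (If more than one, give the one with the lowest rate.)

Total debts = (1,395 + 730 + 1,145 + 1,670) = 4,940; DTI = 4,940/11,350 = 43.5%.
LTV = 228,500/244,000 = 93.6%.
Reserves = 29,080/1,670 = 17.4 months.
Product A: score 779 ≥ 680; DTI 43.5% ≤ 45%; LTV 93.6% > 90%; employment 10 < 12 mo → does not qualify.
Product B: score 779 ≥ 720; DTI 43.5% ≤ 45%; LTV 93.6% > 85%; employment 10 < 18 mo; reserves 17.4 ≥ 2 mo → does not qualify.

Neither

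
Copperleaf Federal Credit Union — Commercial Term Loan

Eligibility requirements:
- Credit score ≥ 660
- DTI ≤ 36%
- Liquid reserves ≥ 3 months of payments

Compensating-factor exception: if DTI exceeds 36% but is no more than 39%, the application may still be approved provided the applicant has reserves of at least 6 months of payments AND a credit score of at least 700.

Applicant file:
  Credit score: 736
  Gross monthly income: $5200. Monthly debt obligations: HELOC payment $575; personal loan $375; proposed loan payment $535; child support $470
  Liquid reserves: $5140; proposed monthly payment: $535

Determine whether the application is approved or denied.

Approved

Credit score 736 ≥ 660 (meets base)
Total debts = (575 + 375 + 535 + 470) = 1,955. DTI: 1,955 ÷ 5,200 = 37.6%, over the 36% base limit.
Reserves: 5,140 ÷ 535 = 9.6 months (meets 3-month minimum)
DTI 37.6% is within the 36%–39% exception band; checking compensating factors.
Override check — reserves: 9.6 mo (ok); score: 736 (ok).
Both override conditions satisfied; DTI exception granted.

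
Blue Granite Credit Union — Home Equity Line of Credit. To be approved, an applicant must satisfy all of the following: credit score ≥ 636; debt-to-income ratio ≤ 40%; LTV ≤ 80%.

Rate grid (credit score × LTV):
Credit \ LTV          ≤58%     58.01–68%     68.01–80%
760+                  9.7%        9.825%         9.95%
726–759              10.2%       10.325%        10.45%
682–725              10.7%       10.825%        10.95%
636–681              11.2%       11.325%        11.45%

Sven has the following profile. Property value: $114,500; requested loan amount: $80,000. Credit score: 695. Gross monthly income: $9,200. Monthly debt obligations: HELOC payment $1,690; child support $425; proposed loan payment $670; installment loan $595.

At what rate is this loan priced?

Credit score 695 ≥ 636; Total monthly debts = (1,690 + 425 + 670 + 595) = 3,380. DTI: 3,380 ÷ 9,200 = 36.7%, within the 40% cap
LTV = 80,000/114,500 = 69.9% ≤ 80%
Row: 695 falls in 682–725. Column: 69.9% falls in 68.01–80%. Rate = 10.95%.

10.95%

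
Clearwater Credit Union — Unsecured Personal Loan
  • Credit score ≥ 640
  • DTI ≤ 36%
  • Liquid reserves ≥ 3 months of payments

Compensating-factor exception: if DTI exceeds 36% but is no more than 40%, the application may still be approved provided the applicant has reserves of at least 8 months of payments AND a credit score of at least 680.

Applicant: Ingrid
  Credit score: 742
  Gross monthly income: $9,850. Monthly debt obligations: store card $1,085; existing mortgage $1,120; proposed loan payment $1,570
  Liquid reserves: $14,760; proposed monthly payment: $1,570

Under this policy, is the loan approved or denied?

Approved

Credit score 742 ≥ 640 (meets base)
Total debts = (1,085 + 1,120 + 1,570) = 3,775. DTI: 3,775 ÷ 9,850 = 38.3%, over the 36% base limit.
Reserves: 14,760 ÷ 1,570 = 9.4 months (meets 3-month minimum)
DTI 38.3% is within the 36%–40% exception band; checking compensating factors.
Reserves 9.4 ≥ 8 months; credit score 742 ≥ 680.
Both compensating conditions met → exception applies.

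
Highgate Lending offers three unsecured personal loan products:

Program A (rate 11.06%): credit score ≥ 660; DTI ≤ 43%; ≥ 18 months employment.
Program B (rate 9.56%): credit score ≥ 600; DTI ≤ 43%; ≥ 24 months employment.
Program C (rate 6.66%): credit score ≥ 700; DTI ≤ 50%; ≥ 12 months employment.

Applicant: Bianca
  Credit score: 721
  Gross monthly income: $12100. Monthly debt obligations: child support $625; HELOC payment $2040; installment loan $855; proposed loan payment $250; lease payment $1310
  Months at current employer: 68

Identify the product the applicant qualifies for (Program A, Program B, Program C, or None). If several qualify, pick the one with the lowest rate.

Program C

Total debts = (625 + 2,040 + 855 + 250 + 1,310) = 5,080; DTI = 5,080/12,100 = 42%.
Program A: score 721 ≥ 660; DTI 42% ≤ 43%; employment 68 ≥ 18 mo → qualifies.
Program B: score 721 ≥ 600; DTI 42% ≤ 43%; employment 68 ≥ 24 mo → qualifies.
Program C: score 721 ≥ 700; DTI 42% ≤ 50%; employment 68 ≥ 12 mo → qualifies.
Qualifying: Program A, Program B, Program C. Lowest rate is 6.66% → Program C.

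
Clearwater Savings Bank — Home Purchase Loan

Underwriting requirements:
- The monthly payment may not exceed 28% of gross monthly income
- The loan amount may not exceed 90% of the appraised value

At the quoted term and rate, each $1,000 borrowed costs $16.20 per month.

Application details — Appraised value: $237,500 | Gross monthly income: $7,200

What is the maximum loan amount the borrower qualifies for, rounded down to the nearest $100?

Payment cap: 28% × $7,200 = $2,016/month.
At $16.20 per $1,000, that supports 2,016/16.20 × 1,000 ≈ $124,444 → $124,400.
LTV cap: 90% × $237,500 = $213,750 → $213,700.
Binding constraint: payment-to-income.

$124,400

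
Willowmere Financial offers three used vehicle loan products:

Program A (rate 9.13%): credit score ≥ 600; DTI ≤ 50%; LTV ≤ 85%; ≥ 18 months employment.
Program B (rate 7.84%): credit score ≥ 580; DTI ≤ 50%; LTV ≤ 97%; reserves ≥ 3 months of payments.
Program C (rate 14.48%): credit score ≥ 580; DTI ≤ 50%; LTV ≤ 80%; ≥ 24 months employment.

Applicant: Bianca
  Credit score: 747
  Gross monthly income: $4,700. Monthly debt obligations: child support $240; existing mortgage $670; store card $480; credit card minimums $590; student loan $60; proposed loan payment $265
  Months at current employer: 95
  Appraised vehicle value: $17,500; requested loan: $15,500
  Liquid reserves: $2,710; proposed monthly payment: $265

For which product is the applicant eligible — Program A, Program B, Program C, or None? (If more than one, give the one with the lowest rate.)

Program B

Total debts = (240 + 670 + 480 + 590 + 60 + 265) = 2,305; DTI = 2,305/4,700 = 49%.
LTV = 15,500/17,500 = 88.6%.
Reserves = 2,710/265 = 10.2 months.
Program A: score 747 ≥ 600; DTI 49% ≤ 50%; LTV 88.6% > 85%; employment 95 ≥ 18 mo → does not qualify.
Program B: score 747 ≥ 580; DTI 49% ≤ 50%; LTV 88.6% ≤ 97%; reserves 10.2 ≥ 3 mo → qualifies.
Program C: score 747 ≥ 580; DTI 49% ≤ 50%; LTV 88.6% > 80%; employment 95 ≥ 24 mo → does not qualify.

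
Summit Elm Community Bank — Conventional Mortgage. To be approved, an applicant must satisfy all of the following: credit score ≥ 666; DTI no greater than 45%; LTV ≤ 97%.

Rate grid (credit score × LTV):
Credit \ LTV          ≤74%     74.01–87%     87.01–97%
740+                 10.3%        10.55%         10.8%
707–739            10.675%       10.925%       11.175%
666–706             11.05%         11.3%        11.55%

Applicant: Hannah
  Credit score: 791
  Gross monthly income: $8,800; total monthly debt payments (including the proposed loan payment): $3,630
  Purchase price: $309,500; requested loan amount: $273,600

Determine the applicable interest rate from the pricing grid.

Credit score 791 ≥ 666; Debt-to-income = 3,630/8,800 = 41.2% — meets 45% limit
LTV: 273,600 ÷ 309,500 = 88.4%, within 97% cap
Score 791 is in the 740+ band; LTV 88.4% is in the 87.01–97% band → 10.8%.

10.8%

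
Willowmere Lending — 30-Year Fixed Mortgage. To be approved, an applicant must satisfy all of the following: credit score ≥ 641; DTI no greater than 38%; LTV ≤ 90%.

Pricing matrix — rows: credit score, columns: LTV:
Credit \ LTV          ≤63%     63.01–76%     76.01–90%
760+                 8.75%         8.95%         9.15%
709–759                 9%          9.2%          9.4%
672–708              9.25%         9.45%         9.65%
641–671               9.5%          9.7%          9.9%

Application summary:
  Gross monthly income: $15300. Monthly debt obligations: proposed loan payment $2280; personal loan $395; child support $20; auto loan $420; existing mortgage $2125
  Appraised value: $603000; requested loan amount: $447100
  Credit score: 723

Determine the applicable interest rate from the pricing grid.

9.2%

Credit score 723 ≥ 641; Total monthly debts = (2,280 + 395 + 20 + 420 + 2,125) = 5,240. DTI = 5,240/15,300 = 34.2% ≤ 38%
Loan-to-value = 447,100/603,000 = 74.1% — pass (90% max)
Row: 723 falls in 709–759. Column: 74.1% falls in 63.01–76%. Rate = 9.2%.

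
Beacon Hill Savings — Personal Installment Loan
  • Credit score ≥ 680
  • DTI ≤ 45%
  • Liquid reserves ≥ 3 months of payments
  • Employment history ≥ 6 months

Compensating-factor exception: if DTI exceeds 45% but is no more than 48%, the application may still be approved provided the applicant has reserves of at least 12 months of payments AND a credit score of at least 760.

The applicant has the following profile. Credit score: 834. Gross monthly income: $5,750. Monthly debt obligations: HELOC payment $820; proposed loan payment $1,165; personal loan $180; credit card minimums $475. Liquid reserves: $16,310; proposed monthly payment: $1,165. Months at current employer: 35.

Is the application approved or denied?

Approved

Credit score 834 ≥ 680 (meets base)
Total debts = (820 + 1,165 + 180 + 475) = 2,640. DTI = 2,640/5,750 = 45.9% > 45% — standard DTI limit exceeded.
Liquid reserves cover 16,310/1,165 = 14.0 months — ≥ 3 required
Employment 35 ≥ 6 months
DTI 45.9% is within the 45%–48% exception band; checking compensating factors.
Reserves 14.0 ≥ 12 months; credit score 834 ≥ 760.
Both compensating conditions met → exception applies.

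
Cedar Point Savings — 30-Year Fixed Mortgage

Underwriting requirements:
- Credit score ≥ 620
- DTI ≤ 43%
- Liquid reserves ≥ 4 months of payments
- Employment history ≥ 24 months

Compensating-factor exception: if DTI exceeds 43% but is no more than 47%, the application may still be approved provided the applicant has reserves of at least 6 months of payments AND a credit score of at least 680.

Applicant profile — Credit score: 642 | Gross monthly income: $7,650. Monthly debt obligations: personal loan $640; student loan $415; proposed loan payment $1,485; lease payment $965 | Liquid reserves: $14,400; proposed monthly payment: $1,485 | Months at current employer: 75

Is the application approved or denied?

Denied

Credit score 642 ≥ 620 (meets base)
Total debts = (640 + 415 + 1,485 + 965) = 3,505. DTI: 3,505 ÷ 7,650 = 45.8%, over the 43% base limit.
Liquid reserves cover 14,400/1,485 = 9.7 months — ≥ 4 required
Employment 75 ≥ 24 months
45.8% falls in the override range (43%–47%), so the compensating-factor test applies.
Reserves 9.7 ≥ 6 months; credit score 642 < 680.
Compensating-factor requirement not fully met.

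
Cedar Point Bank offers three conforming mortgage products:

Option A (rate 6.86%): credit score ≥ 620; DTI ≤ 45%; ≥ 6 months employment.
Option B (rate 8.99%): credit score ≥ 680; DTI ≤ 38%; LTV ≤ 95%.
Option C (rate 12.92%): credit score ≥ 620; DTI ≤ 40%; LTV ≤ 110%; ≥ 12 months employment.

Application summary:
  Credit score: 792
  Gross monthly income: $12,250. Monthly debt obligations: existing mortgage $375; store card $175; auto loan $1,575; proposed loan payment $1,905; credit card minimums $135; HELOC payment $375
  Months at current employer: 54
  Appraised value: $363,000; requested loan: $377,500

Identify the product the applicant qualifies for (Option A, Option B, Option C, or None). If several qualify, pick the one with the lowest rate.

Total debts = (375 + 175 + 1,575 + 1,905 + 135 + 375) = 4,540; DTI = 4,540/12,250 = 37.1%.
LTV = 377,500/363,000 = 104%.
Option A: score 792 ≥ 620; DTI 37.1% ≤ 45%; employment 54 ≥ 6 mo → qualifies.
Option B: score 792 ≥ 680; DTI 37.1% ≤ 38%; LTV 104% > 95% → does not qualify.
Option C: score 792 ≥ 620; DTI 37.1% ≤ 40%; LTV 104% ≤ 110%; employment 54 ≥ 12 mo → qualifies.
Qualifying: Option A, Option C. Lowest rate is 6.86% → Option A.

Option A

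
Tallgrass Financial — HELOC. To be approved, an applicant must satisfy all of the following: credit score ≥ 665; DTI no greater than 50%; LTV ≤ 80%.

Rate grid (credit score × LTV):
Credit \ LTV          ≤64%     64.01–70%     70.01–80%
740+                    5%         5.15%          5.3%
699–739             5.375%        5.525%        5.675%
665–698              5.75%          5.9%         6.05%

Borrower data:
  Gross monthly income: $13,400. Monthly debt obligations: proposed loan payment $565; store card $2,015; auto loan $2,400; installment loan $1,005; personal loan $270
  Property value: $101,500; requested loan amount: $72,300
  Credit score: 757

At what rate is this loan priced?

5.3%

Credit score 757 ≥ 665; Total monthly debts = (565 + 2,015 + 2,400 + 1,005 + 270) = 6,255. DTI = 6,255/13,400 = 46.7% ≤ 50%
Loan-to-value = 72,300/101,500 = 71.2% — pass (80% max)
Score 757 is in the 740+ band; LTV 71.2% is in the 70.01–80% band → 5.3%.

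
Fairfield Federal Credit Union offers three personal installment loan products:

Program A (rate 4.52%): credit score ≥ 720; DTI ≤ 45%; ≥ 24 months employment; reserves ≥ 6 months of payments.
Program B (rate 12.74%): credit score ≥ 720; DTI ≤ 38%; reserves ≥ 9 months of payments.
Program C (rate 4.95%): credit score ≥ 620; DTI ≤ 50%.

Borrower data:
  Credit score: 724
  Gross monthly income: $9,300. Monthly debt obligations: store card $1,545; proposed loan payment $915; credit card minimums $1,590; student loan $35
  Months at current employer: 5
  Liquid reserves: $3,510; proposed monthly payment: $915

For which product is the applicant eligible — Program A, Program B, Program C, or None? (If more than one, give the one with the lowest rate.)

Program C

Total debts = (1,545 + 915 + 1,590 + 35) = 4,085; DTI = 4,085/9,300 = 43.9%.
Reserves = 3,510/915 = 3.8 months.
Program A: score 724 ≥ 720; DTI 43.9% ≤ 45%; employment 5 < 24 mo; reserves 3.8 < 6 mo → does not qualify.
Program B: score 724 ≥ 720; DTI 43.9% > 38%; reserves 3.8 < 9 mo → does not qualify.
Program C: score 724 ≥ 620; DTI 43.9% ≤ 50% → qualifies.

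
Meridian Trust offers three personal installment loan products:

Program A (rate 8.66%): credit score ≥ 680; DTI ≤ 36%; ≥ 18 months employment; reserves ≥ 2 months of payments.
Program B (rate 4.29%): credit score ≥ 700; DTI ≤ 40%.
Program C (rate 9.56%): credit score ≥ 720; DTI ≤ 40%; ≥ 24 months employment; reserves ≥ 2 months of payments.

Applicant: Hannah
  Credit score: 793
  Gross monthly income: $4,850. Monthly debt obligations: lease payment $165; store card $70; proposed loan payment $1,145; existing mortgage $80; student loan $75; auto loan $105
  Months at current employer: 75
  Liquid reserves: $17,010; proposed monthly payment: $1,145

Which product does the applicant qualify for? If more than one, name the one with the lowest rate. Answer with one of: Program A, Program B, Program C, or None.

Total debts = (165 + 70 + 1,145 + 80 + 75 + 105) = 1,640; DTI = 1,640/4,850 = 33.8%.
Reserves = 17,010/1,145 = 14.9 months.
Program A: score 793 ≥ 680; DTI 33.8% ≤ 36%; employment 75 ≥ 18 mo; reserves 14.9 ≥ 2 mo → qualifies.
Program B: score 793 ≥ 700; DTI 33.8% ≤ 40% → qualifies.
Program C: score 793 ≥ 720; DTI 33.8% ≤ 40%; employment 75 ≥ 24 mo; reserves 14.9 ≥ 2 mo → qualifies.
Qualifying: Program A, Program B, Program C. Lowest rate is 4.29% → Program B.

Program B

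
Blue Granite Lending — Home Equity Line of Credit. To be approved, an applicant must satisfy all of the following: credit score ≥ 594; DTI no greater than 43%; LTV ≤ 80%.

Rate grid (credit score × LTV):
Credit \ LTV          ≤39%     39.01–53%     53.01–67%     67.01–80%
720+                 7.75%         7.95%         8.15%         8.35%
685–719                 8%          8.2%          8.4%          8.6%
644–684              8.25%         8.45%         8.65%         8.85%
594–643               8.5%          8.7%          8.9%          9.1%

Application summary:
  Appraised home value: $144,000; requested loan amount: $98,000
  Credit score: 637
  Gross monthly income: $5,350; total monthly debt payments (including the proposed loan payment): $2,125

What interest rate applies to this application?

9.1%

Credit score 637 ≥ 594; DTI = 2,125/5,350 = 39.7% ≤ 43%
LTV: 98,000 ÷ 144,000 = 68.1%, within 80% cap
Credit 637 → row 594–643; LTV 68.1% → column 67.01–80%. Grid cell → 9.1%.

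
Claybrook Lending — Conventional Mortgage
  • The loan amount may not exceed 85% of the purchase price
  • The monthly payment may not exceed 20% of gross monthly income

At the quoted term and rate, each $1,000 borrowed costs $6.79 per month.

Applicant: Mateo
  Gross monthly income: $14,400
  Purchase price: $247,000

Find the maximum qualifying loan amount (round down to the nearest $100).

Payment cap: 20% × $14,400 = $2,880/month.
At $6.79 per $1,000, that supports 2,880/6.79 × 1,000 ≈ $424,153 → $424,100.
LTV cap: 85% × $247,000 = $209,950 → $209,900.
Binding constraint: loan-to-value.

$209,900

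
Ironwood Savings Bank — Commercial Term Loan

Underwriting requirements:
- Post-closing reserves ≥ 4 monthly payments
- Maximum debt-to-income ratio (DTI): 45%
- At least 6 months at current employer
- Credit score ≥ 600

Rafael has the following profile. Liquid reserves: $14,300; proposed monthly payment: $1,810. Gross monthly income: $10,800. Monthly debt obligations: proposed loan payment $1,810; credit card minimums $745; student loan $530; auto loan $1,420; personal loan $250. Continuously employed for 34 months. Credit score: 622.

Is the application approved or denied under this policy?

Liquid reserves cover 14,300/1,810 = 7.9 months — ≥ 4 required
Total monthly debts = (1,810 + 745 + 530 + 1,420 + 250) = 4,755. Debt-to-income = 4,755/10,800 = 44% — meets 45% limit
Employment 34 ≥ 6 months
Credit score 622 ≥ 600 (meets)
All criteria satisfied.

Approved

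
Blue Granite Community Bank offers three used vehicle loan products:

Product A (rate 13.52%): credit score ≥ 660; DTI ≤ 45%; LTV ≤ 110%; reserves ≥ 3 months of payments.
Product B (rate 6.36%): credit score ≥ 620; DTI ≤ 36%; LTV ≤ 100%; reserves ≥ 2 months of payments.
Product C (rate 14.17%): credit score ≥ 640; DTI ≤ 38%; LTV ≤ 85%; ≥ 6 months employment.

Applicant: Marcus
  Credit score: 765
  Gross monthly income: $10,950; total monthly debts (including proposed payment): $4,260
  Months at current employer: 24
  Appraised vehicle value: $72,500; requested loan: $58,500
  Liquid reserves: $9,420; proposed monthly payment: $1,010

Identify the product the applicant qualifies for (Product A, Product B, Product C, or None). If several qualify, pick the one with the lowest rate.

Product A

DTI = 4,260/10,950 = 38.9%.
LTV = 58,500/72,500 = 80.7%.
Reserves = 9,420/1,010 = 9.3 months.
Product A: score 765 ≥ 660; DTI 38.9% ≤ 45%; LTV 80.7% ≤ 110%; reserves 9.3 ≥ 3 mo → qualifies.
Product B: score 765 ≥ 620; DTI 38.9% > 36%; LTV 80.7% ≤ 100%; reserves 9.3 ≥ 2 mo → does not qualify.
Product C: score 765 ≥ 640; DTI 38.9% > 38%; LTV 80.7% ≤ 85%; employment 24 ≥ 6 mo → does not qualify.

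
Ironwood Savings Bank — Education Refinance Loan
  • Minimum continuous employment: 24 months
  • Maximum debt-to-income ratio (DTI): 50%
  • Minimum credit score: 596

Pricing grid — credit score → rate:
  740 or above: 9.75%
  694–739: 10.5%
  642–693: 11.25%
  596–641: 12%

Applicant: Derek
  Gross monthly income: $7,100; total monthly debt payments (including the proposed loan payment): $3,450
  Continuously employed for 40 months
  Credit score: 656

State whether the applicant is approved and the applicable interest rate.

Credit score 656 ≥ 596 (meets minimum)
Debt-to-income = 3,450/7,100 = 48.6% — meets 50% limit
Employment 40 ≥ 24 months
All requirements met. Score 656 falls in the 642–693 tier → 11.25%.

Approved at 11.25%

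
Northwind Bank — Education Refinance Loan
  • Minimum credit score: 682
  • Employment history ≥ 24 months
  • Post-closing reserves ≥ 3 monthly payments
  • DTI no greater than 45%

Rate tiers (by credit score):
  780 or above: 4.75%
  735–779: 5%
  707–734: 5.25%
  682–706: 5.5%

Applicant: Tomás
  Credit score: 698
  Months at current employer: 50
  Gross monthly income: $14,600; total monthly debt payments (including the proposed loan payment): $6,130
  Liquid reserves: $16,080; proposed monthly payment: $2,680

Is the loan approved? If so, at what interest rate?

Approved at 5.5%

Credit score 698 ≥ 682 (meets minimum)
Reserves: 16,080 ÷ 2,680 = 6.0 months (meets 3-month minimum)
Debt-to-income = 6,130/14,600 = 42% — meets 45% limit
Employment 50 ≥ 24 months
All requirements met. Score 698 falls in the 682–706 tier → 5.5%.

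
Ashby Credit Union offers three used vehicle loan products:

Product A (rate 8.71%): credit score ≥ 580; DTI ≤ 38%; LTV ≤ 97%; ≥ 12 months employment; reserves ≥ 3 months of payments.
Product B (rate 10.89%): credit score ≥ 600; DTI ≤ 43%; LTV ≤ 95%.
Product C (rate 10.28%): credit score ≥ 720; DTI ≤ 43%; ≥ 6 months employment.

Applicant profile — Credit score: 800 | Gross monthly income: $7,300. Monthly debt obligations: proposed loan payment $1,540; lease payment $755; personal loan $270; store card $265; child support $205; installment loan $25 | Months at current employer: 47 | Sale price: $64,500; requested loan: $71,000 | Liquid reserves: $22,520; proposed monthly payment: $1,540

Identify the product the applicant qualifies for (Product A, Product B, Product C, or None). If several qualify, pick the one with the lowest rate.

Total debts = (1,540 + 755 + 270 + 265 + 205 + 25) = 3,060; DTI = 3,060/7,300 = 41.9%.
LTV = 71,000/64,500 = 110.1%.
Reserves = 22,520/1,540 = 14.6 months.
Product A: score 800 ≥ 580; DTI 41.9% > 38%; LTV 110.1% > 97%; employment 47 ≥ 12 mo; reserves 14.6 ≥ 3 mo → does not qualify.
Product B: score 800 ≥ 600; DTI 41.9% ≤ 43%; LTV 110.1% > 95% → does not qualify.
Product C: score 800 ≥ 720; DTI 41.9% ≤ 43%; employment 47 ≥ 6 mo → qualifies.

Product C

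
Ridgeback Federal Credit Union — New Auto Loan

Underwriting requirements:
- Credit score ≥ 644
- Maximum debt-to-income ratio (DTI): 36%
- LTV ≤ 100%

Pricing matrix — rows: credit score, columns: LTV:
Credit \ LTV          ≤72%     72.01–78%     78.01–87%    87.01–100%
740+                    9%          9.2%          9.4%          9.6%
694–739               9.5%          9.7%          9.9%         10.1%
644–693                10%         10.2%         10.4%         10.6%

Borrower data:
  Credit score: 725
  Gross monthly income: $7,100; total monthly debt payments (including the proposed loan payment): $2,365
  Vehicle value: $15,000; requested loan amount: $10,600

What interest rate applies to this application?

Credit score 725 ≥ 644; DTI: 2,365 ÷ 7,100 = 33.3%, within the 36% cap
Loan-to-value = 10,600/15,000 = 70.7% — pass (100% max)
Row: 725 falls in 694–739. Column: 70.7% falls in ≤72%. Rate = 9.5%.

9.5%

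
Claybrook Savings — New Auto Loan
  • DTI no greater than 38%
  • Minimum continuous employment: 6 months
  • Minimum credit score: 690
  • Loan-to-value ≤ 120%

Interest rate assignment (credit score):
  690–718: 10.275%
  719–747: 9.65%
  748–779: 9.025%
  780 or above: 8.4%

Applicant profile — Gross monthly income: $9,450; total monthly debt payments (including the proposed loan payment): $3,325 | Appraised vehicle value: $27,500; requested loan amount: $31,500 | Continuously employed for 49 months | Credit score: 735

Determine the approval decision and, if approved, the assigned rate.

Approved at 9.65%

Credit score 735 ≥ 690 (meets minimum)
Employment 49 ≥ 6 months
Loan-to-value = 31,500/27,500 = 114.5% — pass (120% max)
DTI: 3,325 ÷ 9,450 = 35.2%, within the 38% cap
All requirements met. Score 735 falls in the 719–747 tier → 9.65%.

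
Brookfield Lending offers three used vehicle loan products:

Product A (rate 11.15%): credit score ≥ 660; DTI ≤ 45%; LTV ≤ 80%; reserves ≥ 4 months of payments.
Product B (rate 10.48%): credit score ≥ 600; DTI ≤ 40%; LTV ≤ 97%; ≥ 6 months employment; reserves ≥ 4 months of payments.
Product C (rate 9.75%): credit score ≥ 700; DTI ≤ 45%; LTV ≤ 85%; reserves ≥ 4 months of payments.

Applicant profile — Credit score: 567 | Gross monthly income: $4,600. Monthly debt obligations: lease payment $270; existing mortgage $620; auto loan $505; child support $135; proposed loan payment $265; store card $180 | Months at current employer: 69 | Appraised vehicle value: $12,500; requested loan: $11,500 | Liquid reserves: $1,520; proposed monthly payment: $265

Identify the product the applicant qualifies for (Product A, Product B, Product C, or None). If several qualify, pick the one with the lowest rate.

Total debts = (270 + 620 + 505 + 135 + 265 + 180) = 1,975; DTI = 1,975/4,600 = 42.9%.
LTV = 11,500/12,500 = 92%.
Reserves = 1,520/265 = 5.7 months.
Product A: score 567 < 660; DTI 42.9% ≤ 45%; LTV 92% > 80%; reserves 5.7 ≥ 4 mo → does not qualify.
Product B: score 567 < 600; DTI 42.9% > 40%; LTV 92% ≤ 97%; employment 69 ≥ 6 mo; reserves 5.7 ≥ 4 mo → does not qualify.
Product C: score 567 < 700; DTI 42.9% ≤ 45%; LTV 92% > 85%; reserves 5.7 ≥ 4 mo → does not qualify.

None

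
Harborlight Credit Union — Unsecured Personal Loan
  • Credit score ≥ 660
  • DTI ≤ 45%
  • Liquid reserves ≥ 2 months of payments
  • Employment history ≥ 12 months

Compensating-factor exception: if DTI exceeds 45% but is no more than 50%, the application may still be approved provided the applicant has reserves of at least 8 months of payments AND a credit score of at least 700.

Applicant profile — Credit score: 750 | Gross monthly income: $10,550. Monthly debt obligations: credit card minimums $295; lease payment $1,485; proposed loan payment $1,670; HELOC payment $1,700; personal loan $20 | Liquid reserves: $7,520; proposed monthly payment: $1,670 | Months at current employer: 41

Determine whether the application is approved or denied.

Credit score 750 ≥ 660 (meets base)
Total debts = (295 + 1,485 + 1,670 + 1,700 + 20) = 5,170. DTI = 5,170/10,550 = 49% > 45% — standard DTI limit exceeded.
Liquid reserves cover 7,520/1,670 = 4.5 months — ≥ 2 required
Employment 41 ≥ 12 months
DTI 49% is within the 45%–50% exception band; checking compensating factors.
Override check — reserves: 4.5 mo (short of 8); score: 750 (ok).
Compensating-factor requirement not fully met.

Denied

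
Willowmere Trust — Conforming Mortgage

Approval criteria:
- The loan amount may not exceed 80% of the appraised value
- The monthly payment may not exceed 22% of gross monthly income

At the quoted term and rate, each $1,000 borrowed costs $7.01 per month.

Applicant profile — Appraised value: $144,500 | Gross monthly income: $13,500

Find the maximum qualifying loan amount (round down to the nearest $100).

Payment cap: 22% × $13,500 = $2,970/month.
At $7.01 per $1,000, that supports 2,970/7.01 × 1,000 ≈ $423,680 → $423,600.
LTV cap: 80% × $144,500 = $115,600 → $115,600.
Binding constraint: loan-to-value.

$115,600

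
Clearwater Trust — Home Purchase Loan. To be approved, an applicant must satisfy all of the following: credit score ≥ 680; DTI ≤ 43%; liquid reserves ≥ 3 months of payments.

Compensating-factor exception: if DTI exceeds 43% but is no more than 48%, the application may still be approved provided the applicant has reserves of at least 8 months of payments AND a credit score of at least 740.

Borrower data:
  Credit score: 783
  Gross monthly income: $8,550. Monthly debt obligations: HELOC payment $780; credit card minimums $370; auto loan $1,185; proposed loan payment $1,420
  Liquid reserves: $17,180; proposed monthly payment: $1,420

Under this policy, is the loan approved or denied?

Credit score 783 ≥ 680 (meets base)
Total debts = (780 + 370 + 1,185 + 1,420) = 3,755. DTI: 3,755 ÷ 8,550 = 43.9%, over the 43% base limit.
Reserves: 17,180 ÷ 1,420 = 12.1 months (meets 3-month minimum)
DTI 43.9% is within the 43%–48% exception band; checking compensating factors.
Override check — reserves: 12.1 mo (ok); score: 783 (ok).
Both compensating conditions met → exception applies.

Approved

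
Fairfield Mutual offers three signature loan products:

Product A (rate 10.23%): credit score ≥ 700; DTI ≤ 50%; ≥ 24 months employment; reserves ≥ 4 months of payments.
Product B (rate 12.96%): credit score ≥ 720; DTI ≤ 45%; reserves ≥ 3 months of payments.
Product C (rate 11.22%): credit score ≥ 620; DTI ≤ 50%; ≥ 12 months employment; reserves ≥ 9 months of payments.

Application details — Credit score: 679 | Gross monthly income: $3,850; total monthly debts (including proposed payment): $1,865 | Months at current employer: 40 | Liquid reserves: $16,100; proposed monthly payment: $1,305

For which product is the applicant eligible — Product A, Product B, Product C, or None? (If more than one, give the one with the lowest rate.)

DTI = 1,865/3,850 = 48.4%.
Reserves = 16,100/1,305 = 12.3 months.
Product A: score 679 < 700; DTI 48.4% ≤ 50%; employment 40 ≥ 24 mo; reserves 12.3 ≥ 4 mo → does not qualify.
Product B: score 679 < 720; DTI 48.4% > 45%; reserves 12.3 ≥ 3 mo → does not qualify.
Product C: score 679 ≥ 620; DTI 48.4% ≤ 50%; employment 40 ≥ 12 mo; reserves 12.3 ≥ 9 mo → qualifies.

Product C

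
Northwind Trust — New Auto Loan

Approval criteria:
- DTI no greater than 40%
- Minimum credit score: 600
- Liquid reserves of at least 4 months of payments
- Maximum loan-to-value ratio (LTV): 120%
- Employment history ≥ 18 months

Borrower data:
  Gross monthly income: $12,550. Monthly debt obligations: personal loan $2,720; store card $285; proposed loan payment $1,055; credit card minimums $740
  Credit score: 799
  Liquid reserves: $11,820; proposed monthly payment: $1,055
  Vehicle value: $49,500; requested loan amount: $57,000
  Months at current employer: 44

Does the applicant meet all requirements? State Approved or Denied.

Total monthly debts = (2,720 + 285 + 1,055 + 740) = 4,800. DTI: 4,800 ÷ 12,550 = 38.2%, within the 40% cap
Credit score 799 ≥ 600 (meets)
Reserves: 11,820 ÷ 1,055 = 11.2 months (meets 4-month minimum)
Loan-to-value = 57,000/49,500 = 115.2% — pass (120% max)
Employment 44 ≥ 18 months
All criteria satisfied.

Approved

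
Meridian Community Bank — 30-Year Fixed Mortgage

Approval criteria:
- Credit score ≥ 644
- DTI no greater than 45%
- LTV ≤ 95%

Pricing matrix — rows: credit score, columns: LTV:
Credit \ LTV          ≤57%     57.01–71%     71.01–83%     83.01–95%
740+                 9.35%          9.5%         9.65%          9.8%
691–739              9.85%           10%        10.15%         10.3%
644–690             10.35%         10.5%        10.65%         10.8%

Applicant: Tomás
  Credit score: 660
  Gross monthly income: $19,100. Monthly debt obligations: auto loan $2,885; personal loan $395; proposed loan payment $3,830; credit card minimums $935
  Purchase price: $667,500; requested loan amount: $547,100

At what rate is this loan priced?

10.65%

Credit score 660 ≥ 644; Total monthly debts = (2,885 + 395 + 3,830 + 935) = 8,045. DTI: 8,045 ÷ 19,100 = 42.1%, within the 45% cap
LTV = 547,100/667,500 = 82% ≤ 95%
Score 660 is in the 644–690 band; LTV 82% is in the 71.01–83% band → 10.65%.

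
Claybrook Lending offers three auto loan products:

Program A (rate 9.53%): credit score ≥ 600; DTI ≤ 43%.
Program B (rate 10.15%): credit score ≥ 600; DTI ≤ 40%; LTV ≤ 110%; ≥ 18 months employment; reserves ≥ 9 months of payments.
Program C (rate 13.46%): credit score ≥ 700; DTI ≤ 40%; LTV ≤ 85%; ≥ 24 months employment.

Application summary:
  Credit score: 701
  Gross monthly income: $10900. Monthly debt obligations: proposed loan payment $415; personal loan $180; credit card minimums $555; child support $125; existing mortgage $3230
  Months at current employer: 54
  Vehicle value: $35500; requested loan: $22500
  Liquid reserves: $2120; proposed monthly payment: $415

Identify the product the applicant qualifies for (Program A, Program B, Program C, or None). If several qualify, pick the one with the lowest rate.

Program A

Total debts = (415 + 180 + 555 + 125 + 3,230) = 4,505; DTI = 4,505/10,900 = 41.3%.
LTV = 22,500/35,500 = 63.4%.
Reserves = 2,120/415 = 5.1 months.
Program A: score 701 ≥ 600; DTI 41.3% ≤ 43% → qualifies.
Program B: score 701 ≥ 600; DTI 41.3% > 40%; LTV 63.4% ≤ 110%; employment 54 ≥ 18 mo; reserves 5.1 < 9 mo → does not qualify.
Program C: score 701 ≥ 700; DTI 41.3% > 40%; LTV 63.4% ≤ 85%; employment 54 ≥ 24 mo → does not qualify.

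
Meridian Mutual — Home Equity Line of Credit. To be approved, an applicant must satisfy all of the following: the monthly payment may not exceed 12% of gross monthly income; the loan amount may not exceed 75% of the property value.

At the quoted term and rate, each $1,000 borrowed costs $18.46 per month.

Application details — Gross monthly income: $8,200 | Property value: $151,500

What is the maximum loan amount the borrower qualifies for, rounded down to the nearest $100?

$53,300

Payment cap: 12% × $8,200 = $984/month.
At $18.46 per $1,000, that supports 984/18.46 × 1,000 ≈ $53,304 → $53,300.
LTV cap: 75% × $151,500 = $113,625 → $113,600.
Binding constraint: payment-to-income.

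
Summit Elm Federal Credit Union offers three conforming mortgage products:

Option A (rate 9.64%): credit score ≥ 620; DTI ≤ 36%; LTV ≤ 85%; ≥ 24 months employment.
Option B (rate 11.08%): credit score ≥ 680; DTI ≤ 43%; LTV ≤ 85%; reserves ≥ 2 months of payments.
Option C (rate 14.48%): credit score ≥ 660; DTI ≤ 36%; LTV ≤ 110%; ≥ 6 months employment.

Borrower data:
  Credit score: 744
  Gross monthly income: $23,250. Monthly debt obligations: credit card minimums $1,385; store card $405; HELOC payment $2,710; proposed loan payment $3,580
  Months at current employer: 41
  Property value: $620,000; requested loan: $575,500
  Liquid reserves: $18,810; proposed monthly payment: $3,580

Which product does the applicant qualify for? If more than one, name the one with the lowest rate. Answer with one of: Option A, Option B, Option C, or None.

Total debts = (1,385 + 405 + 2,710 + 3,580) = 8,080; DTI = 8,080/23,250 = 34.8%.
LTV = 575,500/620,000 = 92.8%.
Reserves = 18,810/3,580 = 5.3 months.
Option A: score 744 ≥ 620; DTI 34.8% ≤ 36%; LTV 92.8% > 85%; employment 41 ≥ 24 mo → does not qualify.
Option B: score 744 ≥ 680; DTI 34.8% ≤ 43%; LTV 92.8% > 85%; reserves 5.3 ≥ 2 mo → does not qualify.
Option C: score 744 ≥ 660; DTI 34.8% ≤ 36%; LTV 92.8% ≤ 110%; employment 41 ≥ 6 mo → qualifies.

Option C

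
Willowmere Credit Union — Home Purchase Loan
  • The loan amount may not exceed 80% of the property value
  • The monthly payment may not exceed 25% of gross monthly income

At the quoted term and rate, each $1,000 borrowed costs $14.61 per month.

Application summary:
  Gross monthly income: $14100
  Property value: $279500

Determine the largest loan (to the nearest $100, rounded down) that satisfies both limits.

Payment cap: 25% × $14,100 = $3,525/month.
At $14.61 per $1,000, that supports 3,525/14.61 × 1,000 ≈ $241,273 → $241,200.
LTV cap: 80% × $279,500 = $223,600 → $223,600.
Binding constraint: loan-to-value.

$223,600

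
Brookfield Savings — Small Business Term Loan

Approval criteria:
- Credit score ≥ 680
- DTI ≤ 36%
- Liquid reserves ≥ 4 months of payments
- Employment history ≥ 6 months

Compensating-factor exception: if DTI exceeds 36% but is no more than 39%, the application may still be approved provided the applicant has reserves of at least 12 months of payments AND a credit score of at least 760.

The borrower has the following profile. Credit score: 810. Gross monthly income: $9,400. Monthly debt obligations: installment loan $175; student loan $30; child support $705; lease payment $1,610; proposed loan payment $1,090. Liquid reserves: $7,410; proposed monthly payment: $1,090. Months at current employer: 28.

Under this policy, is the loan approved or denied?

Denied

Credit score 810 ≥ 680 (meets base)
Total debts = (175 + 30 + 705 + 1,610 + 1,090) = 3,610. DTI = 3,610/9,400 = 38.4% > 36% — standard DTI limit exceeded.
Reserves = 7,410/1,090 = 6.8 months ≥ 4
Employment 28 ≥ 6 months
DTI 38.4% is within the 36%–39% exception band; checking compensating factors.
Reserves 6.8 < 12 months; credit score 810 ≥ 760.
Override conditions not both satisfied; exception does not apply.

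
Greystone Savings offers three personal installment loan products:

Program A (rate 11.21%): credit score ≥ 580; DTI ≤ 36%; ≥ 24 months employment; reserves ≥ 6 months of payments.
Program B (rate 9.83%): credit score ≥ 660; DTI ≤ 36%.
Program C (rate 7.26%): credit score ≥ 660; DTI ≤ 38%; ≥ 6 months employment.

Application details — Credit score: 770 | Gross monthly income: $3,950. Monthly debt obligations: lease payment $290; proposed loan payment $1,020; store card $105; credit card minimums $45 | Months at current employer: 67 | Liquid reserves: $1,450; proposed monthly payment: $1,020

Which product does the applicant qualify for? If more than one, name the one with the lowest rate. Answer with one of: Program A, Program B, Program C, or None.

Total debts = (290 + 1,020 + 105 + 45) = 1,460; DTI = 1,460/3,950 = 37%.
Reserves = 1,450/1,020 = 1.4 months.
Program A: score 770 ≥ 580; DTI 37% > 36%; employment 67 ≥ 24 mo; reserves 1.4 < 6 mo → does not qualify.
Program B: score 770 ≥ 660; DTI 37% > 36% → does not qualify.
Program C: score 770 ≥ 660; DTI 37% ≤ 38%; employment 67 ≥ 6 mo → qualifies.

Program C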